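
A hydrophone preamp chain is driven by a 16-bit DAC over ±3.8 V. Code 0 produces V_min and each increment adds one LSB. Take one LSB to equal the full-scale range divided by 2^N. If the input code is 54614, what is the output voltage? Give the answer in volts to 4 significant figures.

2.533 V

Span: 3.8 V − (-3.8 V) = 7.6 V. LSB = 7.6 V / 2^16.
V_out = -3.8 + 54614 × (7.6/65536) V
      = -3.8 V + 6.33341 V = 2.53341 V.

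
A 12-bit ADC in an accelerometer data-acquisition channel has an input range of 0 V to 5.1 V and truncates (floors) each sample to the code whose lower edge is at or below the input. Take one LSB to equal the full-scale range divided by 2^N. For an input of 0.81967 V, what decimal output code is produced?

658

Full-scale range = 5.1 V. LSB = 5.1 V / 2^12 ≈ 1.245 mV.
V_in − V_min = 0.81967 − (0) = 0.81967 V.
Divide by LSB: 0.81967 × 4096/5.1 = 658.3075.
Truncating gives code 658.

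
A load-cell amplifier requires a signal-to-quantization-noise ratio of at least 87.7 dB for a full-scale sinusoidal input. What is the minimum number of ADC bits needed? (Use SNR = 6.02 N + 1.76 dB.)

Required N = ⌈(87.7 − 1.76)/6.02⌉ = ⌈14.276⌉ = 15.

15 bits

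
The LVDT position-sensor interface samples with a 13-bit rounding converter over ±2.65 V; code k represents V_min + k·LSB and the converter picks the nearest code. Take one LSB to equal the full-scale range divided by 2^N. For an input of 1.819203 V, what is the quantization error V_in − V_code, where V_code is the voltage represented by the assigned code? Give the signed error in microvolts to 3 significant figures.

The full-scale span is 2.65 − (-2.65) = 5.3 V. LSB = 5.3 V / 2^13 ≈ 0.6470 mV.
Position in LSBs: (1.819203 − (-2.65)) × 8192/5.3 = 6907.8700; rounding gives k = 6908.
V_code = -2.65 + (6908/8192) × 5.3 = 1.819287109 V.
e = 1.819203 − (1.819287109) = −84.1 µV.

−84.1 µV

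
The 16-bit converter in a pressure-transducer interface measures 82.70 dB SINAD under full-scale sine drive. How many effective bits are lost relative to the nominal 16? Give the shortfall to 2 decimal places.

2.55 bits

N_eff = (82.70 − 1.76)/6.02 = 13.4452 bits.
Shortfall = 16 − 13.4452 = 2.5548 bits.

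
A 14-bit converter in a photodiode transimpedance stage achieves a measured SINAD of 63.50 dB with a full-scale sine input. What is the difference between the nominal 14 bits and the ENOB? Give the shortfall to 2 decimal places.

Effective bits = (63.50 − 1.76)/6.02 = 10.2558.
Shortfall = 14 − 10.2558 = 3.7442 bits.

3.74 bits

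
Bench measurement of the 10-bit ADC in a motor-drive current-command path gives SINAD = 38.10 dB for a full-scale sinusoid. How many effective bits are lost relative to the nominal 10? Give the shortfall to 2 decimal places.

3.96 bits

N_eff = (38.10 − 1.76)/6.02 = 6.0365 bits.
10 − 6.0365 = 3.96 bits below nominal.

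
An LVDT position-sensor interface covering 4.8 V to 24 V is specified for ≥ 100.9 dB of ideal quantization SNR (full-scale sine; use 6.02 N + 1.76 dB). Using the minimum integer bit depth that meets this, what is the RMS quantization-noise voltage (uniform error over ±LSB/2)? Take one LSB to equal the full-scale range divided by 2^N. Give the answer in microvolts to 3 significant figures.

Span: 24 V − (4.8 V) = 19.2 V.
6.02 N + 1.76 ≥ 100.9 gives N ≥ 16.468, so the minimum integer is 17.
One LSB is 19.2 V / 131072 = 146.48 µV.
V_rms = LSB/√12 = 42.3 µV.

42.3 µV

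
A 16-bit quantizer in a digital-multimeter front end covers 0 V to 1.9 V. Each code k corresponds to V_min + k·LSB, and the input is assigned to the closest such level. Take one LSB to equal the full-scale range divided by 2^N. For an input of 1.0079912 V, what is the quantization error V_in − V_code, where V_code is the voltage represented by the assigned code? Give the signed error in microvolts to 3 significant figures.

+7.80 µV

Full-scale range = 1.9 V. LSB = 1.9 V / 2^16 ≈ 28.99 µV.
(1.0079912 − (0)) / LSB = 1.0079912 × 65536/1.9 = 34768.2691. Nearest integer: k = 34768.
Reconstructed level: 0 + 34768 × 1.9/65536 V = 1.0079833984 V.
Error = V_in − V_code = 1.0079912 − (1.0079833984) = +7.80 µV.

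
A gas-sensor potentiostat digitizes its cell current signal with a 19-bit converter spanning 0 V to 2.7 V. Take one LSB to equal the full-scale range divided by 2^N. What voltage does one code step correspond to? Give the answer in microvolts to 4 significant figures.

Range is 2.7 V.
Number of codes = 2^19 = 524288.
One LSB is 2.7 V / 524288 = 5.150 µV.

5.150 µV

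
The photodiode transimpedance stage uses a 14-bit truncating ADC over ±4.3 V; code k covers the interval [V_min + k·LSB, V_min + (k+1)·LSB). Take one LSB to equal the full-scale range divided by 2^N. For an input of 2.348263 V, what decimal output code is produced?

12665

Span: 4.3 V − (-4.3 V) = 8.6 V. LSB = 8.6 V / 2^14 ≈ 0.5249 mV.
(V_in − V_min) × 2^14/range = (2.348263 − (-4.3)) × 16384/8.6 = 12665.714.
Floor → code = 12665.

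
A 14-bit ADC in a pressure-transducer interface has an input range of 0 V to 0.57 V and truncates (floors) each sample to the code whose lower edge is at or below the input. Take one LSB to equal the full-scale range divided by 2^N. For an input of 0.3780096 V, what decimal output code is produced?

V_FS = 0.57 V. LSB = 0.57 V / 2^14 ≈ 34.79 µV.
V_in − V_min = 0.3780096 − (0) = 0.3780096 V.
Divide by LSB: 0.3780096 × 16384/0.57 = 10865.4549.
Truncating gives code 10865.

10865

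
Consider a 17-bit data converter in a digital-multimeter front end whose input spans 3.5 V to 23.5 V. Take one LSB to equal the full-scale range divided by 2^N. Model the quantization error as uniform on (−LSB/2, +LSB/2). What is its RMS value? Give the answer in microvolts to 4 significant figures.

Span: 23.5 V − (3.5 V) = 20 V.
LSB = 20 V ÷ 2^17 = 20/131072 V = 152.588 µV.
RMS of a uniform error over width LSB is LSB/√12 = 44.05 µV.

44.05 µV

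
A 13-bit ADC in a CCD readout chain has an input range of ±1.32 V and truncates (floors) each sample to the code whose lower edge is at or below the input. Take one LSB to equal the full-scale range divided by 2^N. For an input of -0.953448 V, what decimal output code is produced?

1137

Span: 1.32 V − (-1.32 V) = 2.64 V. LSB = 2.64 V / 2^13 ≈ 322.3 µV.
(V_in − V_min) × 2^13/range = (-0.953448 − (-1.32)) × 8192/2.64 = 1137.422.
Floor → code = 1137.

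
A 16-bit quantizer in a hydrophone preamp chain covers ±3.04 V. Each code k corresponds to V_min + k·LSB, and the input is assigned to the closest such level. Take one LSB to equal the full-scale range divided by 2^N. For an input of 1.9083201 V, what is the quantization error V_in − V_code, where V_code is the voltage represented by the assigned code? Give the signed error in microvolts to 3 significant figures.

Range = 3.04 − (-3.04) = 6.08 V. LSB = 6.08 V / 2^16 ≈ 92.77 µV.
(1.9083201 − (-3.04)) / LSB = 4.9483201 × 65536/6.08 = 53337.6819. Nearest integer: k = 53338.
V_code = -3.04 + (53338/65536) × 6.08 = 1.9083496094 V.
Error = V_in − V_code = 1.9083201 − (1.9083496094) = −29.5 µV.

−29.5 µV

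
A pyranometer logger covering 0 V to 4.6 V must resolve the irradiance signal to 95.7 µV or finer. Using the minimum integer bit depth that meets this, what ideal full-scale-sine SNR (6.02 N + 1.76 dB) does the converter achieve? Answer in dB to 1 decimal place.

98.1 dB

V_FS = 4.6 V.
Required number of levels: 4.6/95.7 µV = 48067; smallest N with 2^N ≥ that is 16.
6.02(16) + 1.76 = 98.08 dB.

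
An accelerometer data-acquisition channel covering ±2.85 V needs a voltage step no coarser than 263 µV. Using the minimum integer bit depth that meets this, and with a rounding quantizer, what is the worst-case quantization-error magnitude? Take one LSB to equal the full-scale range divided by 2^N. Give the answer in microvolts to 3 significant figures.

The full-scale span is 2.85 − (-2.85) = 5.7 V.
5.7 V / 263 µV = 21670. Since 2^14 = 16384 and 2^15 = 32768, N = 15.
LSB = 5.7 V / 2^15 = 173.95 µV.
|e|_max = LSB/2 = 87.0 µV.

87.0 µV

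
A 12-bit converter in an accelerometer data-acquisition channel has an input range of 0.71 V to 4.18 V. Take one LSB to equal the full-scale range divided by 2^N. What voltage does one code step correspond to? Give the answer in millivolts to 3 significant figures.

Full-scale range = 4.18 V − (0.71 V) = 3.47 V.
2^12 = 4096 levels.
One LSB is 3.47 V / 4096 = 0.847 mV.

0.847 mV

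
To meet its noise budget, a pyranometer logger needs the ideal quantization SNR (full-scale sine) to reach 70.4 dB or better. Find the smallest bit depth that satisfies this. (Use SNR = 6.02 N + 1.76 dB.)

12 bits

N ≥ (70.4 − 1.76)/6.02 = 11.402 → N_min = 12.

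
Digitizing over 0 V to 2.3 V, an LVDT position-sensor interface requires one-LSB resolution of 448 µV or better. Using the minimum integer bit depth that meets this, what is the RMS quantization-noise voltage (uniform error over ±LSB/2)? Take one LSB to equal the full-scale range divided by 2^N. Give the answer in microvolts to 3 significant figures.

81.0 µV

Range is 2.3 V.
2.3 V / 448 µV = 5134. Since 2^12 = 4096 and 2^13 = 8192, N = 13.
One LSB is 2.3 V / 8192 = 280.76 µV.
V_rms = LSB/√12 = 81.0 µV.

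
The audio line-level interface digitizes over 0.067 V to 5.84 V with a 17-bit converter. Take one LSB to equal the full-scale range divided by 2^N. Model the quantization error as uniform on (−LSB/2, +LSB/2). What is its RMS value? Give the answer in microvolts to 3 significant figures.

Span: 5.84 V − (0.067 V) = 5.773 V.
LSB = 5.773 V ÷ 2^17 = 5.773/131072 V = 44.044 µV.
For a uniform distribution on [−LSB/2, +LSB/2], V_rms = LSB/√12 = 44.044 µV/3.4641 = 12.7 µV.

12.7 µV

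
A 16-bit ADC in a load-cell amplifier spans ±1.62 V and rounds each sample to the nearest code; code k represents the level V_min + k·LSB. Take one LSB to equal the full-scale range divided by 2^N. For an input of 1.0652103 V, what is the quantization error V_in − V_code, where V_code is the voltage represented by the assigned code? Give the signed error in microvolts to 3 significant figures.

+8.88 µV

Range = 1.62 − (-1.62) = 3.24 V. LSB = 3.24 V / 2^16 ≈ 49.44 µV.
(1.0652103 − (-1.62)) / LSB = 2.6852103 × 65536/3.24 = 54314.1797. Nearest integer: k = 54314.
V_code = -1.62 + (54314/65536) × 3.24 = 1.0652014160 V.
V_in − V_code = 1.0652103 − (1.0652014160) = +8.88 µV.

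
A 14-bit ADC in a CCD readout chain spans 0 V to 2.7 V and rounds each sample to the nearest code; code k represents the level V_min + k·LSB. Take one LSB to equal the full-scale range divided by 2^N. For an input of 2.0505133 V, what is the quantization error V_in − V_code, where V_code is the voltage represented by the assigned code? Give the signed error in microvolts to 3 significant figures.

Span = 2.7 V. LSB = 2.7 V / 2^14 ≈ 164.8 µV.
(2.0505133 − (0)) / LSB = 2.0505133 × 16384/2.7 = 12442.8185. Nearest integer: k = 12443.
Reconstructed level: 0 + 12443 × 2.7/16384 V = 2.0505432129 V.
Error = V_in − V_code = 2.0505133 − (2.0505432129) = −29.9 µV.

−29.9 µV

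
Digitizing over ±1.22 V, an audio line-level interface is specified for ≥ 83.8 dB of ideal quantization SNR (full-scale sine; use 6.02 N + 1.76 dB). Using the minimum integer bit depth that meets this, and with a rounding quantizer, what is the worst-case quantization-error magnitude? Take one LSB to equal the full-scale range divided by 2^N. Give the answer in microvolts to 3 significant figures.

The full-scale span is 1.22 − (-1.22) = 2.44 V.
Solving 6.02 N ≥ 83.8 − 1.76: N ≥ 13.628. Round up → N = 14.
One LSB is 2.44 V / 16384 = 148.93 µV.
|e|_max = LSB/2 = 74.5 µV.

74.5 µV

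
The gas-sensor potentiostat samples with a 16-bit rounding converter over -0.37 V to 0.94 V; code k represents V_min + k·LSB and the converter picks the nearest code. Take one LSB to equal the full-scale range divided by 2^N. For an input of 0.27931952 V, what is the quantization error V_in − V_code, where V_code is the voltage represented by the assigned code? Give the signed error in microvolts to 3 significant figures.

Range = 0.94 − (-0.37) = 1.31 V. LSB = 1.31 V / 2^16 ≈ 19.99 µV.
(V_in − V_min)/LSB = (0.27931952 − (-0.37)) × 65536/1.31 = 32483.8199 → nearest code k = 32484.
Reconstructed level: -0.37 + 32484 × 1.31/65536 V = 0.27932312012 V.
V_in − V_code = 0.27931952 − (0.27932312012) = −3.60 µV.

−3.60 µV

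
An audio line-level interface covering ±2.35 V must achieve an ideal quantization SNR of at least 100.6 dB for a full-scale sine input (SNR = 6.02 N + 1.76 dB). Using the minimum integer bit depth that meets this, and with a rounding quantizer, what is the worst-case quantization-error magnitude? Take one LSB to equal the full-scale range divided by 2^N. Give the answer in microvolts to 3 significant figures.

Full-scale range = 2.35 V − (-2.35 V) = 4.7 V.
Required N = ⌈(100.6 − 1.76)/6.02⌉ = ⌈16.419⌉ = 17.
LSB = 4.7 V / 2^17 = 35.858 µV.
Max error for round-to-nearest is LSB/2 = 17.9 µV.

17.9 µV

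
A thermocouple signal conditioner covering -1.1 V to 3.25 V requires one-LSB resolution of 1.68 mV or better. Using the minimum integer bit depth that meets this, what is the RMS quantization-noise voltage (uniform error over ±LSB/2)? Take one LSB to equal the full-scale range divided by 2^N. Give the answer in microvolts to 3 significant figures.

307 µV

Span: 3.25 V − (-1.1 V) = 4.35 V.
Required number of levels: 4.35/1.68 mV = 2589.3; smallest N with 2^N ≥ that is 12.
LSB = 4.35 V / 2^12 = 1.0620 mV.
RMS noise = LSB/√12 = 307 µV.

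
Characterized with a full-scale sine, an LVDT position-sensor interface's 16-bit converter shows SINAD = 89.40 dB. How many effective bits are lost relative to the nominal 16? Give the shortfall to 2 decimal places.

N_eff = (89.40 − 1.76)/6.02 = 14.5581 bits.
Shortfall = 16 − 14.5581 = 1.4419 bits.

1.44 bits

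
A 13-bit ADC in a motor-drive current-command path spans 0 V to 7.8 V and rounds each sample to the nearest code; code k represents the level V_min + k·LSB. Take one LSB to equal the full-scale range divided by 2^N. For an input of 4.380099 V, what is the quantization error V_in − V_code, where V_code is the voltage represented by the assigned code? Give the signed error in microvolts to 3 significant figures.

Span = 7.8 V. LSB = 7.8 V / 2^13 ≈ 0.9521 mV.
Position in LSBs: (4.380099 − (0)) × 8192/7.8 = 4600.2271; rounding gives k = 4600.
V_code = V_min + k × range/2^13 = 0 + 4600 × 7.8/8192 = 4.379882813 V.
e = 4.380099 − (4.379882813) = +216 µV.

+216 µV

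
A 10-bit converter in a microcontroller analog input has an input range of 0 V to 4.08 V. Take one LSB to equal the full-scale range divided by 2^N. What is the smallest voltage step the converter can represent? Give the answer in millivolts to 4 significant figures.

3.984 mV

Full-scale range = 4.08 V.
Number of codes = 2^10 = 1024.
Step size = 4.08/1024 V = 3.984 mV.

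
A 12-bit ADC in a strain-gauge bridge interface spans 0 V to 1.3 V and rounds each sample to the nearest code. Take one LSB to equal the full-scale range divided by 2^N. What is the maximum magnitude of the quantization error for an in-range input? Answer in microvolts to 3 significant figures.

Range is 1.3 V.
Step size = 1.3/4096 V = 317.38 µV.
Worst-case error for round-to-nearest is half an LSB: 159 µV.

159 µV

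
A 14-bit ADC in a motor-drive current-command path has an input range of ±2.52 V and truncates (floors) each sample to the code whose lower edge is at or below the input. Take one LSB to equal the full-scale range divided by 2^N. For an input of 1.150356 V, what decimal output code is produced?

The full-scale span is 2.52 − (-2.52) = 5.04 V. LSB = 5.04 V / 2^14 ≈ 307.6 µV.
V_in − V_min = 1.150356 − (-2.52) = 3.670356 V.
Divide by LSB: 3.670356 × 16384/5.04 = 11931.5700.
Truncating gives code 11931.

11931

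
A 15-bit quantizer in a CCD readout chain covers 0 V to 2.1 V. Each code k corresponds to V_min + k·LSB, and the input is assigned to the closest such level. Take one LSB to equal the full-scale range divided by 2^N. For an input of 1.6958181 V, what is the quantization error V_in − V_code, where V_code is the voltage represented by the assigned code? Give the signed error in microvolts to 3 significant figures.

+14.3 µV

Range is 2.1 V. LSB = 2.1 V / 2^15 ≈ 64.09 µV.
Position in LSBs: (1.6958181 − (0)) × 32768/2.1 = 26461.2226; rounding gives k = 26461.
Reconstructed level: 0 + 26461 × 2.1/32768 V = 1.6958038330 V.
e = 1.6958181 − (1.6958038330) = +14.3 µV.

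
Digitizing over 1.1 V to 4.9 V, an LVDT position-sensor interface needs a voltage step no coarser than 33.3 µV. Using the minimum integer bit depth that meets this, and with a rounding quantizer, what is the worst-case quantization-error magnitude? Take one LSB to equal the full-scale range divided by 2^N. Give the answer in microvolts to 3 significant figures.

14.5 µV

Span: 4.9 V − (1.1 V) = 3.8 V.
Levels needed ≥ 3.8/33.3 µV = 114100. 2^17 = 131072 suffices, so N_min = 17.
One LSB is 3.8 V / 131072 = 28.992 µV.
Max error for round-to-nearest is LSB/2 = 14.5 µV.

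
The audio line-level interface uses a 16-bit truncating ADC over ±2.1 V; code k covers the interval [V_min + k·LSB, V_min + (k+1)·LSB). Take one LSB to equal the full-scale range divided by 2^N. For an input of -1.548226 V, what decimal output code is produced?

8609

The full-scale span is 2.1 − (-2.1) = 4.2 V. LSB = 4.2 V / 2^16 ≈ 64.09 µV.
(V_in − V_min) × 2^16/range = (-1.548226 − (-2.1)) × 65536/4.2 = 8609.776.
Floor → code = 8609.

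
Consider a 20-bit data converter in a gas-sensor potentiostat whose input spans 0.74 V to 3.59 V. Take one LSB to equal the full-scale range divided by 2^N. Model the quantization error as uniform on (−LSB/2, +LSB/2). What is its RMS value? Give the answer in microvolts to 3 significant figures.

Range = 3.59 − (0.74) = 2.85 V.
Step size = 2.85/1048576 V = 2.7180 µV.
V_rms = LSB/√12 = 2.7180 µV / √12 = 0.785 µV.

0.785 µV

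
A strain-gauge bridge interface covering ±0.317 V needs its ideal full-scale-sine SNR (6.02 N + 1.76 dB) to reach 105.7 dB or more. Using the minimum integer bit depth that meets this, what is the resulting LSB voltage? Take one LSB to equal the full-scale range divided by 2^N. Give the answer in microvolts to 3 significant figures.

2.42 µV

The full-scale span is 0.317 − (-0.317) = 0.634 V.
6.02 N + 1.76 ≥ 105.7 gives N ≥ 17.266, so the minimum integer is 18.
Step size = 0.634/262144 V = 2.42 µV.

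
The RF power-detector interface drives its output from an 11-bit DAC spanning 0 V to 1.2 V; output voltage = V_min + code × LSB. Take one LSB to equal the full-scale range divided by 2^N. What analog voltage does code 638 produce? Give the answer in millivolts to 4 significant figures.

373.8 mV

Span = 1.2 V. LSB = 1.2 V / 2^11.
V_out = V_min + code × LSB = 0 V + 638 × 1.2 V / 2048
      = 0 + 0.373828 = 0.373828 V.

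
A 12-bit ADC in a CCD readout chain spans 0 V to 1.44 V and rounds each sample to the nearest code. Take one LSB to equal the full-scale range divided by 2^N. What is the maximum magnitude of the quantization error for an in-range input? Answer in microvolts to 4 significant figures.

175.8 µV

Full-scale range = 1.44 V.
One LSB is 1.44 V / 4096 = 351.563 µV.
|e|_max = LSB/2 = 175.8 µV.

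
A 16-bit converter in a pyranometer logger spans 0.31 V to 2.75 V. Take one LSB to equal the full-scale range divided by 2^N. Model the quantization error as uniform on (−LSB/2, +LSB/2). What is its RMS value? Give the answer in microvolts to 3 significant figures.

Full-scale range = 2.75 V − (0.31 V) = 2.44 V.
LSB = 2.44 V / 2^16 = 37.231 µV.
V_rms = LSB/√12 = 37.231 µV / √12 = 10.7 µV.

10.7 µV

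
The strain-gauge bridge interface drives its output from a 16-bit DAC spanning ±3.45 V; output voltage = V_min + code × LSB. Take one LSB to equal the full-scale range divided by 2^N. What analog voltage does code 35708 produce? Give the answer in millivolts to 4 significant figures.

Range = 3.45 − (-3.45) = 6.9 V. LSB = 6.9 V / 2^16.
V_out = V_min + code × LSB = -3.45 V + 35708 × 6.9 V / 65536
      = -3.45 + 3.75954 = 0.309540 V.

309.5 mV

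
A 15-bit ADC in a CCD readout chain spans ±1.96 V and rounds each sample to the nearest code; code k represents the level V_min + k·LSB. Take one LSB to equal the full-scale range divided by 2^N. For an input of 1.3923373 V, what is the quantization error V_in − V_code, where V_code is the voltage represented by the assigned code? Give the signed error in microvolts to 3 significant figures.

Span: 1.96 V − (-1.96 V) = 3.92 V. LSB = 3.92 V / 2^15 ≈ 119.6 µV.
(V_in − V_min)/LSB = (1.3923373 − (-1.96)) × 32768/3.92 = 28022.8032 → nearest code k = 28023.
V_code = -1.96 + (28023/32768) × 3.92 = 1.3923608398 V.
V_in − V_code = 1.3923373 − (1.3923608398) = −23.5 µV.

−23.5 µV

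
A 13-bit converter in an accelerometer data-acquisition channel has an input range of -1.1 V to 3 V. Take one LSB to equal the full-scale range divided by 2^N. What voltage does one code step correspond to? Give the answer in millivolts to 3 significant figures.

Range = 3 − (-1.1) = 4.1 V.
2^13 = 8192 levels.
One LSB is 4.1 V / 8192 = 0.500 mV.

0.500 mV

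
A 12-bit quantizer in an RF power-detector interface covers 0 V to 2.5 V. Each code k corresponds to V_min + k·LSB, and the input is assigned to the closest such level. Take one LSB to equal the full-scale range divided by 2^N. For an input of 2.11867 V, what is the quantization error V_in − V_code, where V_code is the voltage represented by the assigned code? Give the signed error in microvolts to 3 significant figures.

+140 µV

Span = 2.5 V. LSB = 2.5 V / 2^12 ≈ 0.6104 mV.
(2.11867 − (0)) / LSB = 2.11867 × 4096/2.5 = 3471.2289. Nearest integer: k = 3471.
Reconstructed level: 0 + 3471 × 2.5/4096 V = 2.118530273 V.
Error = V_in − V_code = 2.11867 − (2.118530273) = +140 µV.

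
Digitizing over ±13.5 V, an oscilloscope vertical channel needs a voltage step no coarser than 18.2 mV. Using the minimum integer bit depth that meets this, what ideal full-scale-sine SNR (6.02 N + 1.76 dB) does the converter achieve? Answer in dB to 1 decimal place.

68.0 dB

The full-scale span is 13.5 − (-13.5) = 27 V.
27 V / 18.2 mV = 1484. Since 2^10 = 1024 and 2^11 = 2048, N = 11.
SNR = 6.02 × 11 + 1.76 = 67.98 dB.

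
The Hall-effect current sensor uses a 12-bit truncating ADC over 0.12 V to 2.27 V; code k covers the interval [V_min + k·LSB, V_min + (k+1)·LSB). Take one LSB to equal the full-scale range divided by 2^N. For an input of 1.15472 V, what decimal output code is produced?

1971

The full-scale span is 2.27 − (0.12) = 2.15 V. LSB = 2.15 V / 2^12 ≈ 0.5249 mV.
V_in − V_min = 1.15472 − (0.12) = 1.03472 V.
Divide by LSB: 1.03472 × 4096/2.15 = 1971.2619.
Truncating gives code 1971.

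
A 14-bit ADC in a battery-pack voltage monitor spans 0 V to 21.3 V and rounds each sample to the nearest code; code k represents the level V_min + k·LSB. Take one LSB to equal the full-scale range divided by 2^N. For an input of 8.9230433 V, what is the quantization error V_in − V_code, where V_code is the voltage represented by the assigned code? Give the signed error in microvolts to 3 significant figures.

−492 µV

Full-scale range = 21.3 V. LSB = 21.3 V / 2^14 ≈ 1.300 mV.
(V_in − V_min)/LSB = (8.9230433 − (0)) × 16384/21.3 = 6863.6217 → nearest code k = 6864.
V_code = 0 + (6864/16384) × 21.3 = 8.9235351563 V.
V_in − V_code = 8.9230433 − (8.9235351563) = −492 µV.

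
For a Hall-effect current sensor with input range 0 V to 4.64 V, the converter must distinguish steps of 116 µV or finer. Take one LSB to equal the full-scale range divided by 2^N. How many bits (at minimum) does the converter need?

16 bits

Full-scale range = 4.64 V.
Need 2^N ≥ 4.64 V / 116 µV = 40000 → N_min = 16.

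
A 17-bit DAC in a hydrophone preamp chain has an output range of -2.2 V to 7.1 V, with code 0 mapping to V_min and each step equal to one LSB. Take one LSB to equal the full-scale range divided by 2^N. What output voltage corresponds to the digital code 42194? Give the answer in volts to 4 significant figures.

Full-scale range = 7.1 V − (-2.2 V) = 9.3 V. LSB = 9.3 V / 2^17.
Output = V_min + (42194/131072) × range = -2.2 + 0.321915 × 9.3 V
      = -2.2 + 2.99381 = 0.793806 V.

0.7938 V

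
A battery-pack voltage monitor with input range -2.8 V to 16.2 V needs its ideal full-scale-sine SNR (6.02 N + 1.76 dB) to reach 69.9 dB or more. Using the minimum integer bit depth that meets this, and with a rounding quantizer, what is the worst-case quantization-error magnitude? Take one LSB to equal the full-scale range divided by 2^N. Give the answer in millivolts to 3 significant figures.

The full-scale span is 16.2 − (-2.8) = 19 V.
Required N = ⌈(69.9 − 1.76)/6.02⌉ = ⌈11.319⌉ = 12.
LSB = 19 V / 2^12 = 4.6387 mV.
Max error for round-to-nearest is LSB/2 = 2.32 mV.

2.32 mV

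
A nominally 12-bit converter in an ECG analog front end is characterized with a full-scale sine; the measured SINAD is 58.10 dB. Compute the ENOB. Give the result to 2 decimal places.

9.36 bits

ENOB = (SINAD − 1.76) / 6.02 = (58.10 − 1.76) / 6.02 = 56.34 / 6.02 = 9.3588.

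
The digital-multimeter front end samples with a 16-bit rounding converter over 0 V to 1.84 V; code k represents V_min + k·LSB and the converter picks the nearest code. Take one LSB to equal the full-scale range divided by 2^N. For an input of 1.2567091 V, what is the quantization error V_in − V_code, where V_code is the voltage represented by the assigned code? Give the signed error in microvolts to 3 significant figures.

V_FS = 1.84 V. LSB = 1.84 V / 2^16 ≈ 28.08 µV.
Position in LSBs: (1.2567091 − (0)) × 65536/1.84 = 44760.6998; rounding gives k = 44761.
V_code = 0 + (44761/65536) × 1.84 = 1.2567175293 V.
V_in − V_code = 1.2567091 − (1.2567175293) = −8.43 µV.

−8.43 µV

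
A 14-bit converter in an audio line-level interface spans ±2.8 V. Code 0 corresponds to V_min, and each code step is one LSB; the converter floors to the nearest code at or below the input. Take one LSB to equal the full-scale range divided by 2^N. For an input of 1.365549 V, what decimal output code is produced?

Full-scale range = 2.8 V − (-2.8 V) = 5.6 V. LSB = 5.6 V / 2^14 ≈ 341.8 µV.
(V_in − V_min) × 2^14/range = (1.365549 − (-2.8)) × 16384/5.6 = 12187.206.
Floor → code = 12187.

12187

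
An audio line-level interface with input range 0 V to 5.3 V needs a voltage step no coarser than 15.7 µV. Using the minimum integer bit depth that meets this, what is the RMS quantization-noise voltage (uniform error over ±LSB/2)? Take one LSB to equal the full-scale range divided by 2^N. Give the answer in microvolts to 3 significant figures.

Range is 5.3 V.
5.3 V / 15.7 µV = 337600. Since 2^18 = 262144 and 2^19 = 524288, N = 19.
Step size = 5.3/524288 V = 10.109 µV.
RMS noise = LSB/√12 = 2.92 µV.

2.92 µV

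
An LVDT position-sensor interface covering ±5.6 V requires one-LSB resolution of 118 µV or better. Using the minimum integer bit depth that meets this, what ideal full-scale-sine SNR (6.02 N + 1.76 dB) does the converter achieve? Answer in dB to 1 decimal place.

104.1 dB

Span: 5.6 V − (-5.6 V) = 11.2 V.
11.2 V / 118 µV = 94920. Since 2^16 = 65536 and 2^17 = 131072, N = 17.
SNR = 6.02 × 17 + 1.76 = 104.10 dB.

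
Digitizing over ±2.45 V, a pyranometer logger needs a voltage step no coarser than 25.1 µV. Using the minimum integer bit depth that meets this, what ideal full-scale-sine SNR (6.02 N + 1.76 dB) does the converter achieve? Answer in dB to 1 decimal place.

110.1 dB

Full-scale range = 2.45 V − (-2.45 V) = 4.9 V.
Levels needed ≥ 4.9/25.1 µV = 195200. 2^18 = 262144 suffices, so N_min = 18.
6.02(18) + 1.76 = 110.12 dB.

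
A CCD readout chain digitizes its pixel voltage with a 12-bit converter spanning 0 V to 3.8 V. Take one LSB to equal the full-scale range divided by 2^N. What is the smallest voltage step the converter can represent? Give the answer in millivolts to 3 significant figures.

0.928 mV

Span = 3.8 V.
2^12 = 4096 levels.
LSB = 3.8 V ÷ 2^12 = 3.8/4096 V = 0.928 mV.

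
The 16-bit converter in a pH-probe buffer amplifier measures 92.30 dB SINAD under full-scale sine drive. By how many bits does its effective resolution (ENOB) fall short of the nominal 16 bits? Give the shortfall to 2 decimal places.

0.96 bits

Effective bits = (92.30 − 1.76)/6.02 = 15.0399.
16 − 15.0399 = 0.96 bits below nominal.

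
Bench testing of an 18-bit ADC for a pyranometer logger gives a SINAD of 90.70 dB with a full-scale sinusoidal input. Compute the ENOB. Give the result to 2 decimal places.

Inverting SNR = 6.02 N + 1.76: N_eff = (90.70 − 1.76)/6.02 = 14.7741.

14.77 bits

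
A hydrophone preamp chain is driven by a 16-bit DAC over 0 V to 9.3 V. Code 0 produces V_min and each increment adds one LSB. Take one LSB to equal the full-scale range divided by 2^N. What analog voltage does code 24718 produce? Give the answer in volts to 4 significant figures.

Range is 9.3 V. LSB = 9.3 V / 2^16.
Output = V_min + (24718/65536) × range = 0 + 0.377167 × 9.3 V
      = 0 + 3.50765 = 3.50765 V.

3.508 V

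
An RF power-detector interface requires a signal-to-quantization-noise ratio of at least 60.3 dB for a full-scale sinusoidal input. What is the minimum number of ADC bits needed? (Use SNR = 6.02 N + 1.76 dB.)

6.02 N + 1.76 ≥ 60.3 gives N ≥ 9.724, so the minimum integer is 10.

10 bits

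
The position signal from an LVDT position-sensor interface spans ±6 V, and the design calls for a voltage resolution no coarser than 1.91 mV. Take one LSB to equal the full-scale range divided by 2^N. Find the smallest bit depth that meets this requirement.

Full-scale range = 6 V − (-6 V) = 12 V.
Need 2^N ≥ 12 V / 1.91 mV = 6283 → N_min = 13.

13 bits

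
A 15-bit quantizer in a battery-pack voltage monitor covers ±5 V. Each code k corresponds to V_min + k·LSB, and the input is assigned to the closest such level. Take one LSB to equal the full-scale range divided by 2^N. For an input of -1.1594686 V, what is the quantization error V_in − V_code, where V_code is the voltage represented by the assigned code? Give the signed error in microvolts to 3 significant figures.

Range = 5 − (-5) = 10 V. LSB = 10 V / 2^15 ≈ 305.2 µV.
Position in LSBs: (-1.1594686 − (-5)) × 32768/10 = 12584.6533; rounding gives k = 12585.
V_code = -5 + (12585/32768) × 10 = -1.1593627930 V.
e = -1.1594686 − (-1.1593627930) = −106 µV.

−106 µV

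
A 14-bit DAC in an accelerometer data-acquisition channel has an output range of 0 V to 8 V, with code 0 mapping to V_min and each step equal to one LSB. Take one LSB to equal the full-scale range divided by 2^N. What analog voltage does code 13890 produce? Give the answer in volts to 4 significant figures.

6.782 V

Range is 8 V. LSB = 8 V / 2^14.
V_out = 0 + 13890 × (8/16384) V
      = 0 + 6.78223 = 6.78223 V.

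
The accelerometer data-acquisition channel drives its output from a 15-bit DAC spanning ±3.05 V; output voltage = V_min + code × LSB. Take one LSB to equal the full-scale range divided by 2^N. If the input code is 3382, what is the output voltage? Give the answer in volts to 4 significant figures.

Full-scale range = 3.05 V − (-3.05 V) = 6.1 V. LSB = 6.1 V / 2^15.
Output = V_min + (3382/32768) × range = -3.05 + 0.103210 × 6.1 V
      = -3.05 + 0.629584 = -2.42042 V.

-2.420 V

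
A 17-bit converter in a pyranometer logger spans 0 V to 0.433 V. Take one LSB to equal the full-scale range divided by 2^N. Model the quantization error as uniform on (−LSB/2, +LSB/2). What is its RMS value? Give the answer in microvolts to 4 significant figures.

V_FS = 0.433 V.
Step size = 0.433/131072 V = 3.30353 µV.
V_rms = LSB/√12 = 3.30353 µV / √12 = 0.9536 µV.

0.9536 µV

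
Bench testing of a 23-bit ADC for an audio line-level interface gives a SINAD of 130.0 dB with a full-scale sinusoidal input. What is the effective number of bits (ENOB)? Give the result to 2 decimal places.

ENOB = (SINAD − 1.76) / 6.02 = (130.0 − 1.76) / 6.02 = 128.24 / 6.02 = 21.3023.

21.30 bits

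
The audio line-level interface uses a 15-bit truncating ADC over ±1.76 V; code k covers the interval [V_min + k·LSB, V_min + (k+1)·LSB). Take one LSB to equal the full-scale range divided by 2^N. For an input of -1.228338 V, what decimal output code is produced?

Range = 1.76 − (-1.76) = 3.52 V. LSB = 3.52 V / 2^15 ≈ 107.4 µV.
(V_in − V_min) × 2^15/range = (-1.228338 − (-1.76)) × 32768/3.52 = 4949.290.
Floor → code = 4949.

4949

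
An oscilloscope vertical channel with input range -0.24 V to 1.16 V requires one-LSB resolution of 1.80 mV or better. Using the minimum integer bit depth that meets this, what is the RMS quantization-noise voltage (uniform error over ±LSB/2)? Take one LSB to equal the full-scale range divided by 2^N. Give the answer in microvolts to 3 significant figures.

Full-scale range = 1.16 V − (-0.24 V) = 1.4 V.
Levels needed ≥ 1.4/1.80 mV = 777.8. 2^10 = 1024 suffices, so N_min = 10.
LSB = 1.4 V ÷ 2^10 = 1.4/1024 V = 1.3672 mV.
RMS noise = LSB/√12 = 395 µV.

395 µV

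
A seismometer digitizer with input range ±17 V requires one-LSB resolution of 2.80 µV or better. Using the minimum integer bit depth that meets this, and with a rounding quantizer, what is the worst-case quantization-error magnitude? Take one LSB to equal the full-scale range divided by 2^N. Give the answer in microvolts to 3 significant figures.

The full-scale span is 17 − (-17) = 34 V.
Need 2^N ≥ 34 V / 2.80 µV = 1.214e7 → N_min = 24.
Step size = 34/16777216 V = 2.0266 µV.
|e|_max = LSB/2 = 1.01 µV.

1.01 µV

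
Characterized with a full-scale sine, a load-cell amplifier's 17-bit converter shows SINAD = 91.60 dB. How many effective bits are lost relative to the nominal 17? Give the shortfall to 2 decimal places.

2.08 bits

N_eff = (91.60 − 1.76)/6.02 = 14.9236 bits.
Lost resolution: 17 − 14.9236 = 2.0764 bits.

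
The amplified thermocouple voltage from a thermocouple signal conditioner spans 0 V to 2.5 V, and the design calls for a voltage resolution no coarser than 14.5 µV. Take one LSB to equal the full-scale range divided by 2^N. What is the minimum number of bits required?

18 bits

Span = 2.5 V.
Required number of levels: 2.5/14.5 µV = 172410; smallest N with 2^N ≥ that is 18.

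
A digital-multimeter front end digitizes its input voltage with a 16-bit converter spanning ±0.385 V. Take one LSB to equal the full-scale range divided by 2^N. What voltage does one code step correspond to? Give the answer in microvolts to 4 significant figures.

Span: 0.385 V − (-0.385 V) = 0.77 V.
There are 2^16 = 65536 steps.
LSB = 0.77 V / 2^16 = 11.75 µV.

11.75 µV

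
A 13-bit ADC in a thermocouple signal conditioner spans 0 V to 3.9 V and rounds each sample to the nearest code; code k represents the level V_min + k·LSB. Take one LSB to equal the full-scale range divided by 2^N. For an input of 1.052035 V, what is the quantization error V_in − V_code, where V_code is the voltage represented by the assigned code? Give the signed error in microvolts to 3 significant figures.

−89.0 µV

Full-scale range = 3.9 V. LSB = 3.9 V / 2^13 ≈ 476.1 µV.
(V_in − V_min)/LSB = (1.052035 − (0)) × 8192/3.9 = 2209.8130 → nearest code k = 2210.
V_code = 0 + (2210/8192) × 3.9 = 1.052124023 V.
V_in − V_code = 1.052035 − (1.052124023) = −89.0 µV.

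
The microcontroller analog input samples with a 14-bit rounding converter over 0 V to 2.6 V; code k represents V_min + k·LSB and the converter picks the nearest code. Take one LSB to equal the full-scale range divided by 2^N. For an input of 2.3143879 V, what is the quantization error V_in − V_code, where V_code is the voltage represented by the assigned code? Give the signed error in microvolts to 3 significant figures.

Span = 2.6 V. LSB = 2.6 V / 2^14 ≈ 158.7 µV.
(V_in − V_min)/LSB = (2.3143879 − (0)) × 16384/2.6 = 14584.2044 → nearest code k = 14584.
Reconstructed level: 0 + 14584 × 2.6/16384 V = 2.3143554688 V.
e = 2.3143879 − (2.3143554688) = +32.4 µV.

+32.4 µV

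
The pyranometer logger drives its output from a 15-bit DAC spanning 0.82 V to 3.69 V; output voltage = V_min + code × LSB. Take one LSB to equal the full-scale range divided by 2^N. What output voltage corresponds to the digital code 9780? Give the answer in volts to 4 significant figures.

1.677 V

Full-scale range = 3.69 V − (0.82 V) = 2.87 V. LSB = 2.87 V / 2^15.
V_out = 0.82 + 9780 × (2.87/32768) V
      = 0.82 + 0.856586 = 1.67659 V.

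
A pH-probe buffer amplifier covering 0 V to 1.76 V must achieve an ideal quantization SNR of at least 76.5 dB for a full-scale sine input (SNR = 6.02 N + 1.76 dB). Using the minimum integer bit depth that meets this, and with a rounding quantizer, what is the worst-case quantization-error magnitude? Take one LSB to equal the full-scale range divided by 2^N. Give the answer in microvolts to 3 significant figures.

107 µV

Full-scale range = 1.76 V.
6.02 N + 1.76 ≥ 76.5 gives N ≥ 12.415, so the minimum integer is 13.
LSB = 1.76 V ÷ 2^13 = 1.76/8192 V = 214.84 µV.
Max error for round-to-nearest is LSB/2 = 107 µV.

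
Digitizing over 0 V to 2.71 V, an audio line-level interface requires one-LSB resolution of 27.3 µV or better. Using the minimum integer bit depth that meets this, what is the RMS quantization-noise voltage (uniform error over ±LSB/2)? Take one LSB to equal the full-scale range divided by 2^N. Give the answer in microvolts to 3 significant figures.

Span = 2.71 V.
Need 2^N ≥ 2.71 V / 27.3 µV = 99270 → N_min = 17.
Step size = 2.71/131072 V = 20.676 µV.
RMS noise = LSB/√12 = 5.97 µV.

5.97 µV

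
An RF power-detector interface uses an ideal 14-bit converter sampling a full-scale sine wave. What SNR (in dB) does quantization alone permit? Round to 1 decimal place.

86.0 dB

6.02(14) + 1.76 = 84.28 + 1.76 = 86.04 dB.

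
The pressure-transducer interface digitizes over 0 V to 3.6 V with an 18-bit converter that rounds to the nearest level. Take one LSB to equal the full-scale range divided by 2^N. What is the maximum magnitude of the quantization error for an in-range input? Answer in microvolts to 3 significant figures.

Range is 3.6 V.
One LSB is 3.6 V / 262144 = 13.733 µV.
|e|_max = LSB/2 = 6.87 µV.

6.87 µV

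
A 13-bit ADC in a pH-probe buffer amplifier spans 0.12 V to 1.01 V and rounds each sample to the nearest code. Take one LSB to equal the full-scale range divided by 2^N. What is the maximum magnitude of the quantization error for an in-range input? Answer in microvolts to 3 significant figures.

Range = 1.01 − (0.12) = 0.89 V.
LSB = 0.89 V ÷ 2^13 = 0.89/8192 V = 108.64 µV.
Worst-case error for round-to-nearest is half an LSB: 54.3 µV.

54.3 µV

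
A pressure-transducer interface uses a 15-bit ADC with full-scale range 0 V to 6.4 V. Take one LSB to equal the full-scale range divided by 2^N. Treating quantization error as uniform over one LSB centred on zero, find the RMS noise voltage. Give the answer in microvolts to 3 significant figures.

56.4 µV

Range is 6.4 V.
LSB = 6.4 V ÷ 2^15 = 6.4/32768 V = 195.31 µV.
σ_q = LSB/√12 = 195.31 µV/3.4641 = 56.4 µV.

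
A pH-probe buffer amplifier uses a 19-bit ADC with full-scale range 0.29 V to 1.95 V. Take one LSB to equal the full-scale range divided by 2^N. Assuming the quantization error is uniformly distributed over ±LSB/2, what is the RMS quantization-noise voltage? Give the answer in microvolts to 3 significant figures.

0.914 µV

Span: 1.95 V − (0.29 V) = 1.66 V.
One LSB is 1.66 V / 524288 = 3.1662 µV.
RMS of a uniform error over width LSB is LSB/√12 = 0.914 µV.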